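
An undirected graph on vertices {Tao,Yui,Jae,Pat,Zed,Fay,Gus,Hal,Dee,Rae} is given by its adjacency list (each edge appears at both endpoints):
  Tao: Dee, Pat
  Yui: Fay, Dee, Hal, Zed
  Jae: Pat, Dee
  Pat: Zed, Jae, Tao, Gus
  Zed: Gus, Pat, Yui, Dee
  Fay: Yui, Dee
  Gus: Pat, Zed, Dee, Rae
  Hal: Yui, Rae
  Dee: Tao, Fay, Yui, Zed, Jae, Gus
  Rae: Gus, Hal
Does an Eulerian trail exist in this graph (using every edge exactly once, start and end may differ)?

Degrees: Tao:2, Yui:4, Jae:2, Pat:4, Zed:4, Fay:2, Gus:4, Hal:2, Dee:6, Rae:2
Odd-degree vertices: none (0 total).
With 0 odd-degree vertices and all edges in one connected piece, an Eulerian trail exists.

Yes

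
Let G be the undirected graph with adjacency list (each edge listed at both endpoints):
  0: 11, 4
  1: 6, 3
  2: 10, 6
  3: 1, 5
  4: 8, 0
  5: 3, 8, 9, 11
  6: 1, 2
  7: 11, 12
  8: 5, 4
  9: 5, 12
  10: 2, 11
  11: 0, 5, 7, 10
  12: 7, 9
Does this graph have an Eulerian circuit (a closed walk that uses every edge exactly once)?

Yes

Degrees: 0:2, 1:2, 2:2, 3:2, 4:2, 5:4, 6:2, 7:2, 8:2, 9:2, 10:2, 11:4, 12:2
All degrees are even and the non-isolated vertices are connected — an Eulerian circuit exists.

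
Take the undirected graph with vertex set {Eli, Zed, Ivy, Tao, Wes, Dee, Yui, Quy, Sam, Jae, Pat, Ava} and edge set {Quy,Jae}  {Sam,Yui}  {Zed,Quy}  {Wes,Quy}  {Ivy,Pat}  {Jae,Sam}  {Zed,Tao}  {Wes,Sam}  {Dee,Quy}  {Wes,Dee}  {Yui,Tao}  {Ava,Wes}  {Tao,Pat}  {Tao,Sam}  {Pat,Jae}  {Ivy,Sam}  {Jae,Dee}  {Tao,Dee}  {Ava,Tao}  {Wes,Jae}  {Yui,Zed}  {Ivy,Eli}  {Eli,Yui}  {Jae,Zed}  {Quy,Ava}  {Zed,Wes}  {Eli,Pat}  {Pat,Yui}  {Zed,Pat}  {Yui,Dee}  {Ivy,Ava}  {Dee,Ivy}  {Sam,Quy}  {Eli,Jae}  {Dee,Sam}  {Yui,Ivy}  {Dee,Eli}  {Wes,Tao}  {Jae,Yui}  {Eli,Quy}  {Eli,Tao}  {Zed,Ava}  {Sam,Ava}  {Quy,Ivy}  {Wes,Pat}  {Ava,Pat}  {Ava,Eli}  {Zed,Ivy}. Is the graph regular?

Yes

Degrees: Eli:8, Zed:8, Ivy:8, Tao:8, Wes:8, Dee:8, Yui:8, Quy:8, Sam:8, Jae:8, Pat:8, Ava:8
Every vertex has degree 8, so the graph is 8-regular.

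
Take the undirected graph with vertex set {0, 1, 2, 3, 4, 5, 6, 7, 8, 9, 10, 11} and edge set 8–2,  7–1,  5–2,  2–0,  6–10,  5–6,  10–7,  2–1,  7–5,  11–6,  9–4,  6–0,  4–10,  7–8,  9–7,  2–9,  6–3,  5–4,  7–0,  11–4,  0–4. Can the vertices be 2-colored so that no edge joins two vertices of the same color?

Partition the vertices as {2, 4, 6, 7} vs {0, 1, 3, 5, 8, 9, 10, 11}. Each listed edge has one endpoint in each part, so the graph is bipartite.

Yes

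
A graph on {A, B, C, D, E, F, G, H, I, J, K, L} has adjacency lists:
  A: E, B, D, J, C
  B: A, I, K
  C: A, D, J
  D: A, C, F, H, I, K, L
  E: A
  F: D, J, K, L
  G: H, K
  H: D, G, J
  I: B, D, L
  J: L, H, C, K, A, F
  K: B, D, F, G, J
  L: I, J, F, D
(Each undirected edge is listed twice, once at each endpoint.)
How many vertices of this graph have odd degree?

Degrees: A:5, B:3, C:3, D:7, E:1, F:4, G:2, H:3, I:3, J:6, K:5, L:4
Odd-degree vertices: A, B, C, D, E, H, I, K.

8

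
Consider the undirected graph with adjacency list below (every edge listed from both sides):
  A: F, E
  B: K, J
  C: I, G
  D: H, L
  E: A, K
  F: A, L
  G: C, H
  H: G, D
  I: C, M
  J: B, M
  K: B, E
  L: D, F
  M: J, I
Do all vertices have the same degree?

Yes

Degrees: A:2, B:2, C:2, D:2, E:2, F:2, G:2, H:2, I:2, J:2, K:2, L:2, M:2
Every vertex has degree 2, so the graph is 2-regular.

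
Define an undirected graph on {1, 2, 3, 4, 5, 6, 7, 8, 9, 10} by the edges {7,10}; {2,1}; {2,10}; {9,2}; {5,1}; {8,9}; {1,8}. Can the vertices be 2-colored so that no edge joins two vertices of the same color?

A valid 2-coloring puts {2, 3, 4, 5, 6, 7, 8} on one side and {1, 9, 10} on the other; every edge crosses between the two sides.

Yes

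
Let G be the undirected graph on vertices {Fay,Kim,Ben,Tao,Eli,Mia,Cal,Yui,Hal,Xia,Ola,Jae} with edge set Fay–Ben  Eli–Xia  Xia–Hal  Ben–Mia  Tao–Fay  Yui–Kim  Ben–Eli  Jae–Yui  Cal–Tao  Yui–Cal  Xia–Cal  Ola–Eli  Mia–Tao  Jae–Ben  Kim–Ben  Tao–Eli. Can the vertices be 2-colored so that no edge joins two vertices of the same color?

Partition the vertices as {Ben, Tao, Yui, Xia, Ola} vs {Fay, Kim, Eli, Mia, Cal, Hal, Jae}. Each listed edge has one endpoint in each part, so the graph is bipartite.

Yes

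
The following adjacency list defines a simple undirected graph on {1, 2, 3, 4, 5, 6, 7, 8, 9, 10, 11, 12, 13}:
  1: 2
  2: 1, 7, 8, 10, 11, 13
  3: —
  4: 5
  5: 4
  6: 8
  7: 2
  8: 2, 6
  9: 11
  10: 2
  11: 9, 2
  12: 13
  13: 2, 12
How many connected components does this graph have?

Component: {3}
Component: {4, 5}
Component: {1, 2, 6, 7, 8, 9, 10, 11, 12, 13}

3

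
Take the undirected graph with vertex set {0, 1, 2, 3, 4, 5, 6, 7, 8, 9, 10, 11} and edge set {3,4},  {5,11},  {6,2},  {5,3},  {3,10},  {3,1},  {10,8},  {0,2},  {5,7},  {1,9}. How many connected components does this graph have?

2

Component: {0, 2, 6}
Component: {1, 3, 4, 5, 7, 8, 9, 10, 11}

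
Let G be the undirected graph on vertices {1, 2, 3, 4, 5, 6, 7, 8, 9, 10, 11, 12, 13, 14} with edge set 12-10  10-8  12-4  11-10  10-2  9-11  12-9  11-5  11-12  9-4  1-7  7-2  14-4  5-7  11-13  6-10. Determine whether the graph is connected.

No

Component: {3}
Component: {1, 2, 4, 5, 6, 7, 8, 9, 10, 11, 12, 13, 14}
No edge joins these 2 groups, so the graph is disconnected.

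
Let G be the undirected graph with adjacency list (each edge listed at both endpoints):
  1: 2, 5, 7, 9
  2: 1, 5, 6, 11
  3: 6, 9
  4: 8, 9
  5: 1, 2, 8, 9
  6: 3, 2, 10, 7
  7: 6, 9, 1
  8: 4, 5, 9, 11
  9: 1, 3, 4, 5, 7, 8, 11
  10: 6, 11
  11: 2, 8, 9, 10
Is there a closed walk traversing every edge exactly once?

No

Degrees: 1:4, 2:4, 3:2, 4:2, 5:4, 6:4, 7:3, 8:4, 9:7, 10:2, 11:4
Vertices with odd degree: 7, 9. An Eulerian circuit requires all degrees even.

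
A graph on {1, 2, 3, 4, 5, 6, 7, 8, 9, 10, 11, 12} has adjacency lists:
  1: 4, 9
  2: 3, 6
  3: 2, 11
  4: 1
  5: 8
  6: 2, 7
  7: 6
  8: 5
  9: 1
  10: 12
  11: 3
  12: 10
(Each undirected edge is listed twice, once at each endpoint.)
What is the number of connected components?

Component: {5, 8}
Component: {10, 12}
Component: {1, 4, 9}
Component: {2, 3, 6, 7, 11}

4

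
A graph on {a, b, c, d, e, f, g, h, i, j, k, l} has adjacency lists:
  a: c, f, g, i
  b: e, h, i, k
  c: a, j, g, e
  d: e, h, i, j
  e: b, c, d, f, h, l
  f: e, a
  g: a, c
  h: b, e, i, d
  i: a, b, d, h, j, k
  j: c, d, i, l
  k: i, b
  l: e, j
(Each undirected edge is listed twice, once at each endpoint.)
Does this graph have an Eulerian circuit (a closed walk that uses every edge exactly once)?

Yes

Degrees: a:4, b:4, c:4, d:4, e:6, f:2, g:2, h:4, i:6, j:4, k:2, l:2
Every vertex has even degree and the edges form a single connected piece, so an Eulerian circuit exists.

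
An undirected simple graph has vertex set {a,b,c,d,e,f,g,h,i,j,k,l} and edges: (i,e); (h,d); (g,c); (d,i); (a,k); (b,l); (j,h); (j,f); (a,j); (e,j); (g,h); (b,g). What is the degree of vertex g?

3

Neighbors of g: b, c, h.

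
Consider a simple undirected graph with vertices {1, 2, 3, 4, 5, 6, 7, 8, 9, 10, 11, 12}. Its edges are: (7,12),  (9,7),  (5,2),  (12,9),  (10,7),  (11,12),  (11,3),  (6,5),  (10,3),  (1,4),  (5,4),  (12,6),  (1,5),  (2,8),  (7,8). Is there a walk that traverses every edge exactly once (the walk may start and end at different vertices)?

Yes

Degrees: 1:2, 2:2, 3:2, 4:2, 5:4, 6:2, 7:4, 8:2, 9:2, 10:2, 11:2, 12:4
Odd-degree vertices: none (0 total).
The non-isolated vertices are connected and exactly 0 have odd degree, so an Eulerian trail exists.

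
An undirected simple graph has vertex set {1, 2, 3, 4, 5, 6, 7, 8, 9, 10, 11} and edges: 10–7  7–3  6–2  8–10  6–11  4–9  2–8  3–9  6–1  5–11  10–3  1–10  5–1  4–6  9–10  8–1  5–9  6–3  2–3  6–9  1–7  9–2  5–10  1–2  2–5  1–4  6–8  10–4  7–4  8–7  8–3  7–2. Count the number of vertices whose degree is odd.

6

Degrees: 1:7, 2:7, 3:6, 4:5, 5:5, 6:7, 7:6, 8:6, 9:6, 10:7, 11:2
Odd-degree vertices: 1, 2, 4, 5, 6, 10.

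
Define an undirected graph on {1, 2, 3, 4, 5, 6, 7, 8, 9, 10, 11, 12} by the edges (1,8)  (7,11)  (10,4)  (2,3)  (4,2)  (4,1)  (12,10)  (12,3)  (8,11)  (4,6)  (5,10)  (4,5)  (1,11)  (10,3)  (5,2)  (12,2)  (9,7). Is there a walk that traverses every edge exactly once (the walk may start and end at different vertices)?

No

Degrees: 1:3, 2:4, 3:3, 4:5, 5:3, 6:1, 7:2, 8:2, 9:1, 10:4, 11:3, 12:3
Odd-degree vertices: 1, 3, 4, 5, 6, 9, 11, 12 (8 total).
With 8 odd-degree vertices (more than two), no single trail can use every edge.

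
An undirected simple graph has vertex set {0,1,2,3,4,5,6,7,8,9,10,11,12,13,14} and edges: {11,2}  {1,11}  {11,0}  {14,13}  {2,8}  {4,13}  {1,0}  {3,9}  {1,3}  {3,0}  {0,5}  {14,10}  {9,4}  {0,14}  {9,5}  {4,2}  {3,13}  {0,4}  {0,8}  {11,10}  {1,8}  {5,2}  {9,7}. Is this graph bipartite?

No

The cycle 11-1-0-11 has length 3, which is odd, so the graph is not bipartite.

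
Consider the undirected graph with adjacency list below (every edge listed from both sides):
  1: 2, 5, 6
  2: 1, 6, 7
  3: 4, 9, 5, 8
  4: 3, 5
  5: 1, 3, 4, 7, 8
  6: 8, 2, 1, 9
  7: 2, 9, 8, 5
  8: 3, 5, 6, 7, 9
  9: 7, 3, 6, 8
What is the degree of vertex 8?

5

Neighbors of 8: 3, 5, 6, 7, 9.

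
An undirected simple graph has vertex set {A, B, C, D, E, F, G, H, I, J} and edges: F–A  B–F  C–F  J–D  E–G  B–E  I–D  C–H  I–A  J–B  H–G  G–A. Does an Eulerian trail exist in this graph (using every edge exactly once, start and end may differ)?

Degrees: A:3, B:3, C:2, D:2, E:2, F:3, G:3, H:2, I:2, J:2
Odd-degree vertices: A, B, F, G (4 total).
With 4 odd-degree vertices (more than two), no single trail can use every edge.

No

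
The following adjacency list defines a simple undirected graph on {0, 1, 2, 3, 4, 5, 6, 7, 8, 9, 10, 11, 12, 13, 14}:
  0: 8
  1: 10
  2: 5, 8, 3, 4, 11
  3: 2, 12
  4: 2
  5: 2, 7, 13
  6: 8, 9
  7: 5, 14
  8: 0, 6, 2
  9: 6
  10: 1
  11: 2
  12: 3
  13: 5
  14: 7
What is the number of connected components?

Component: {1, 10}
Component: {0, 2, 3, 4, 5, 6, 7, 8, 9, 11, 12, 13, 14}

2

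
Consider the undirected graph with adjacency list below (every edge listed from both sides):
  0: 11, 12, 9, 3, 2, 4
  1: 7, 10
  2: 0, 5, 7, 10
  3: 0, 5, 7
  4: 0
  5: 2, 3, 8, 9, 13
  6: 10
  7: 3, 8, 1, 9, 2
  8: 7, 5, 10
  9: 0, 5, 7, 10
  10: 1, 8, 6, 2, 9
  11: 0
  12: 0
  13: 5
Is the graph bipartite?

Yes

A valid 2-coloring puts {1, 2, 3, 4, 6, 8, 9, 11, 12, 13} on one side and {0, 5, 7, 10} on the other; every edge crosses between the two sides.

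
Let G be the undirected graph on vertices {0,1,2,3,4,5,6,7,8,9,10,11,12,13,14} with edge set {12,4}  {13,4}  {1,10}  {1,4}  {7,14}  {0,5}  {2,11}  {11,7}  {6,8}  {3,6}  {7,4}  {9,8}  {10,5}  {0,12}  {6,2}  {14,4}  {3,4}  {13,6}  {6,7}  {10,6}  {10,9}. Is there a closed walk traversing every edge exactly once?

Degrees: 0:2, 1:2, 2:2, 3:2, 4:6, 5:2, 6:6, 7:4, 8:2, 9:2, 10:4, 11:2, 12:2, 13:2, 14:2
All degrees are even and the non-isolated vertices are connected — an Eulerian circuit exists.

Yes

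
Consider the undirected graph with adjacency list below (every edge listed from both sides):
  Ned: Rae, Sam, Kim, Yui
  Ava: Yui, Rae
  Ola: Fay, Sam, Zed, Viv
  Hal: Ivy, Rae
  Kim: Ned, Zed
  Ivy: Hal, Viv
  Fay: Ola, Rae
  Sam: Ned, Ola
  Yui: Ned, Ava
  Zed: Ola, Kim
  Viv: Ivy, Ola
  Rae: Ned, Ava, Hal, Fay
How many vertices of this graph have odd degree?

Degrees: Ned:4, Ava:2, Ola:4, Hal:2, Kim:2, Ivy:2, Fay:2, Sam:2, Yui:2, Zed:2, Viv:2, Rae:4
Odd-degree vertices: none.

0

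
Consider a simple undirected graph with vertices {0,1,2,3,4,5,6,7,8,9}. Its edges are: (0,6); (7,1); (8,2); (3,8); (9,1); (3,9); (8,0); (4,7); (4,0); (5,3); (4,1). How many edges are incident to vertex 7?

2

Neighbors of 7: 1, 4.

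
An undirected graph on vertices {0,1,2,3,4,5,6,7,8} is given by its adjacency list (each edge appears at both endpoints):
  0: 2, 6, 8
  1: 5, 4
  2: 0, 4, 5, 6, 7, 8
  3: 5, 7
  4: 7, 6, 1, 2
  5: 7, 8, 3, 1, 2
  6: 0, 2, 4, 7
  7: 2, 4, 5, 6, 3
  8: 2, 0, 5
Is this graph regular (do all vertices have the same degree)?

Degrees: 0:3, 1:2, 2:6, 3:2, 4:4, 5:5, 6:4, 7:5, 8:3
Vertex 1 has degree 2 while 2 has degree 6, so the graph is not regular.

No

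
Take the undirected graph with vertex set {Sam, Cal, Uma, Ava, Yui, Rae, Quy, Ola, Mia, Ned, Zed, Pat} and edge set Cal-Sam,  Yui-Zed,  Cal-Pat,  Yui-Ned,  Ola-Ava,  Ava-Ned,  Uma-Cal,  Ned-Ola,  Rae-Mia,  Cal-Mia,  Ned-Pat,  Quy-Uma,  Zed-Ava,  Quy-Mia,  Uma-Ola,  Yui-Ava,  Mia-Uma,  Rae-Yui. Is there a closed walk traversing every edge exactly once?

Degrees: Sam:1, Cal:4, Uma:4, Ava:4, Yui:4, Rae:2, Quy:2, Ola:3, Mia:4, Ned:4, Zed:2, Pat:2
Vertices with odd degree: Sam, Ola. An Eulerian circuit requires all degrees even.

No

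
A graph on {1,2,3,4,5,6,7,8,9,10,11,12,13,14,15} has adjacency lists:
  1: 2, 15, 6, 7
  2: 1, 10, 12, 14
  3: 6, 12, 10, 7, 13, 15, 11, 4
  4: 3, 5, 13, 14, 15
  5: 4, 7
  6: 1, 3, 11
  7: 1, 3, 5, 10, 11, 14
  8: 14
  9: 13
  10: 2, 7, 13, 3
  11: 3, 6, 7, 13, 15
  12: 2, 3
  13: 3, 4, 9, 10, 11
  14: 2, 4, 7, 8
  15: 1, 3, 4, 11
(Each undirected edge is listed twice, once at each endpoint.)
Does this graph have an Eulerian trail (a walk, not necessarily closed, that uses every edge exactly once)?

No

Degrees: 1:4, 2:4, 3:8, 4:5, 5:2, 6:3, 7:6, 8:1, 9:1, 10:4, 11:5, 12:2, 13:5, 14:4, 15:4
Odd-degree vertices: 4, 6, 8, 9, 11, 13 (6 total).
An Eulerian trail requires 0 or 2 odd-degree vertices; here there are 6.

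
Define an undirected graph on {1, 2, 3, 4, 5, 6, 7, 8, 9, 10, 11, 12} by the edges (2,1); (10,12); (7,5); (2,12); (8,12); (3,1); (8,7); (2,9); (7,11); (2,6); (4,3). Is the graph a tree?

The graph has 12 vertices and 11 edges.
It is connected with exactly 11 edges, hence acyclic — it is a tree.

Yes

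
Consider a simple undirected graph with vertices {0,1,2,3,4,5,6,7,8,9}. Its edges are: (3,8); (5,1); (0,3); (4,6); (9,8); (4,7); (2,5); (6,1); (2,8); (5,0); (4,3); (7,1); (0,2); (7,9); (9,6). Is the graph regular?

Yes

Degrees: 0:3, 1:3, 2:3, 3:3, 4:3, 5:3, 6:3, 7:3, 8:3, 9:3
Every vertex has degree 3, so the graph is 3-regular.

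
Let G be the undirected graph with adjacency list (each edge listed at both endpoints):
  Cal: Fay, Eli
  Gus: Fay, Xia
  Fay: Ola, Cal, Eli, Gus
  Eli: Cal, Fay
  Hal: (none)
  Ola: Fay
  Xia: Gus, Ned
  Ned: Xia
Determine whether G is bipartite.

The cycle Eli-Cal-Fay-Eli has length 3, which is odd, so the graph is not bipartite.

No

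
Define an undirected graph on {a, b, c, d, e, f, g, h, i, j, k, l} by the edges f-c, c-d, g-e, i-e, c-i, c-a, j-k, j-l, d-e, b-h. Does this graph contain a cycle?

Yes

The graph has 12 vertices, 10 edges, and 3 connected components.
Since 10 > 12 - 3, a cycle must exist; for instance c-d-e-i-c.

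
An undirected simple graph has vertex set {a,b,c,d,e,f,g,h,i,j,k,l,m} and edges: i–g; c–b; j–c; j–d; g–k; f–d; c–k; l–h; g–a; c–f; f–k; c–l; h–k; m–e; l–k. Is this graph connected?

Component: {e, m}
Component: {a, b, c, d, f, g, h, i, j, k, l}
There are 2 separate components, so the graph is not connected.

No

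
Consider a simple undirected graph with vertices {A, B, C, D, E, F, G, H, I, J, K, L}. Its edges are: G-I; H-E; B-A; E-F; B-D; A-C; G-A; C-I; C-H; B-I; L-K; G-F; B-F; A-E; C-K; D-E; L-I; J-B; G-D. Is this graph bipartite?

Color {B, C, E, G, L} black and {A, D, F, H, I, J, K} white. No edge joins two same-colored vertices, so the graph is bipartite.

Yes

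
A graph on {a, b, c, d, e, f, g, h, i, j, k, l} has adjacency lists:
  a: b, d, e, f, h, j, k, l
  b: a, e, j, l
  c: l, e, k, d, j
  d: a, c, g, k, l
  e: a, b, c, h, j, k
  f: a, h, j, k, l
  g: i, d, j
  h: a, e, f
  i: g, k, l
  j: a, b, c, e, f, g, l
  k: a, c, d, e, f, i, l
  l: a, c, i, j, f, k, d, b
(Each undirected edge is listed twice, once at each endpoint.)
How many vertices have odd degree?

8

Degrees: a:8, b:4, c:5, d:5, e:6, f:5, g:3, h:3, i:3, j:7, k:7, l:8
Odd-degree vertices: c, d, f, g, h, i, j, k.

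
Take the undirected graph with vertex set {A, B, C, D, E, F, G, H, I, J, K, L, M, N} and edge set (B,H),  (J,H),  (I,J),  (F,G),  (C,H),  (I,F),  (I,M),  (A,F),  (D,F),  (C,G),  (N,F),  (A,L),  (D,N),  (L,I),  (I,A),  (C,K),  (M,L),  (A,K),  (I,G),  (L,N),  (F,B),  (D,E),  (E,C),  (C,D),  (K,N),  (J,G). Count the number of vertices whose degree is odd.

Degrees: A:4, B:2, C:5, D:4, E:2, F:6, G:4, H:3, I:6, J:3, K:3, L:4, M:2, N:4
Odd-degree vertices: C, H, J, K.

4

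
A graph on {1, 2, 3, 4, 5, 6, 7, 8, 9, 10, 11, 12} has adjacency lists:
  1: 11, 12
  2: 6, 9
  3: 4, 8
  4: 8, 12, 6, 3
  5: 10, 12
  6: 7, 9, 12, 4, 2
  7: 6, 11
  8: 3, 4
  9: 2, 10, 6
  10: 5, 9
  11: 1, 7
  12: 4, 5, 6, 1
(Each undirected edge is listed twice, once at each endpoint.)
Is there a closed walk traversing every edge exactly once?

Degrees: 1:2, 2:2, 3:2, 4:4, 5:2, 6:5, 7:2, 8:2, 9:3, 10:2, 11:2, 12:4
Vertices with odd degree: 6, 9. An Eulerian circuit requires all degrees even.

No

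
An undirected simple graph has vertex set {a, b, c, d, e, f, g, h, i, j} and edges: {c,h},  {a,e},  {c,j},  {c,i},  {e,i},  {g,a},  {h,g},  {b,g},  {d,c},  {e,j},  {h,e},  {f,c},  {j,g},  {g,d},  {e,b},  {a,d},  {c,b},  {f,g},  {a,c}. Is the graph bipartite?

No

d-a-c-d is an odd cycle (length 3), and a bipartite graph can contain only even cycles.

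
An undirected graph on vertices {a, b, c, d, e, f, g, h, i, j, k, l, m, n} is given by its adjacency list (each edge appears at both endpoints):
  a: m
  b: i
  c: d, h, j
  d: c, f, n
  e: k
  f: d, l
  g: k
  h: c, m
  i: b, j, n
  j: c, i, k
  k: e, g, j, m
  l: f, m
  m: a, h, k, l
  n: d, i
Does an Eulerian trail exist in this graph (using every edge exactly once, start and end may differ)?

No

Degrees: a:1, b:1, c:3, d:3, e:1, f:2, g:1, h:2, i:3, j:3, k:4, l:2, m:4, n:2
Odd-degree vertices: a, b, c, d, e, g, i, j (8 total).
An Eulerian trail requires 0 or 2 odd-degree vertices; here there are 8.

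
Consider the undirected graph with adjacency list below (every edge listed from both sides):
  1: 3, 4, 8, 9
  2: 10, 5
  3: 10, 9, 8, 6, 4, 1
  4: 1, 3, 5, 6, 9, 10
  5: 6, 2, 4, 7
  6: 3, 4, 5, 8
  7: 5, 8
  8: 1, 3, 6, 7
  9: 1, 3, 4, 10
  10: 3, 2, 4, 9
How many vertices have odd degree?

0

Degrees: 1:4, 2:2, 3:6, 4:6, 5:4, 6:4, 7:2, 8:4, 9:4, 10:4
Odd-degree vertices: none.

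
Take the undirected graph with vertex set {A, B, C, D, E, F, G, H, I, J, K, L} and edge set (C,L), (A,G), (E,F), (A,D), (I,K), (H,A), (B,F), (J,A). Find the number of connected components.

4

Component: {C, L}
Component: {I, K}
Component: {B, E, F}
Component: {A, D, G, H, J}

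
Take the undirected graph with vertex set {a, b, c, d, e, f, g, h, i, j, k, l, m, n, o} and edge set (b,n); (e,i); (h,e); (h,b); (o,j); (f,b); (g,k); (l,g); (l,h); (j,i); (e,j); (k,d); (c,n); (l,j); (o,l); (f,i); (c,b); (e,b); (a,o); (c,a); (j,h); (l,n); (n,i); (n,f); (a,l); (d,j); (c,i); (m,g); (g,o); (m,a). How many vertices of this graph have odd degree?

4

Degrees: a:4, b:5, c:4, d:2, e:4, f:3, g:4, h:4, i:5, j:6, k:2, l:6, m:2, n:5, o:4
Odd-degree vertices: b, f, i, n.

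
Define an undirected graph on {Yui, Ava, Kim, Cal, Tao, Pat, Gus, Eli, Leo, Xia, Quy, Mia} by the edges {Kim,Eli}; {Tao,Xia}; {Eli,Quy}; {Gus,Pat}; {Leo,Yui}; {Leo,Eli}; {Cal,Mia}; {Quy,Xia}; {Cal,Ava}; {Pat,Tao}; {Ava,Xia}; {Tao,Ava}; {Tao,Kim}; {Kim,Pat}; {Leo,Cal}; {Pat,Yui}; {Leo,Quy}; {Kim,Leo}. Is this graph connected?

Starting from Yui and exploring outward reaches every vertex (Yui, Leo, Pat, Kim, Cal, Quy, Eli, Gus, Tao, Mia, Ava, Xia); the graph is connected.

Yes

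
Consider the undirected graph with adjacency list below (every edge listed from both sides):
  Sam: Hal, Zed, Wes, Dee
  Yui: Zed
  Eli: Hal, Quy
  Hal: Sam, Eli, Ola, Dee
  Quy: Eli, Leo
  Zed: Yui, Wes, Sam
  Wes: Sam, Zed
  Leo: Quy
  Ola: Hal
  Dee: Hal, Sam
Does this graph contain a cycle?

|V| = 10, |E| = 11, number of components = 1.
One cycle is Sam-Dee-Hal-Sam.

Yes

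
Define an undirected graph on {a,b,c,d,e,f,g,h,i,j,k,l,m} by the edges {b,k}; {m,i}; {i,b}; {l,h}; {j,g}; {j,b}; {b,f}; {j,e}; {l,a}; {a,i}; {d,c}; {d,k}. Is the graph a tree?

|V| = 13, |E| = 12.
It is connected with exactly 12 edges, hence acyclic — it is a tree.

Yes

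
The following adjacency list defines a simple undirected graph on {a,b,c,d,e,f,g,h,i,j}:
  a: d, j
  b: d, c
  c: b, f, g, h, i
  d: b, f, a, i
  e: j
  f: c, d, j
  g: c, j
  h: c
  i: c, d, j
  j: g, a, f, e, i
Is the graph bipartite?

Yes

Color {c, d, j} black and {a, b, e, f, g, h, i} white. No edge joins two same-colored vertices, so the graph is bipartite.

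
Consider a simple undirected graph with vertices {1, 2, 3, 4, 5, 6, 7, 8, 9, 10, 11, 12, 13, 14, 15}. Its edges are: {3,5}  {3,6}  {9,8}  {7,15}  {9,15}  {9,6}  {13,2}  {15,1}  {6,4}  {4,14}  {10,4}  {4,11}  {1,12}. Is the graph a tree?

No

The graph has 15 vertices and 13 edges.
It splits into 2 components, so it cannot be a tree.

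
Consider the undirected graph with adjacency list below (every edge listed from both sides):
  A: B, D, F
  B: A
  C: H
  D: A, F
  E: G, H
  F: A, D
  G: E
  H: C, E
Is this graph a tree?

The graph has 8 vertices and 7 edges.
It splits into 2 components, so it cannot be a tree.

No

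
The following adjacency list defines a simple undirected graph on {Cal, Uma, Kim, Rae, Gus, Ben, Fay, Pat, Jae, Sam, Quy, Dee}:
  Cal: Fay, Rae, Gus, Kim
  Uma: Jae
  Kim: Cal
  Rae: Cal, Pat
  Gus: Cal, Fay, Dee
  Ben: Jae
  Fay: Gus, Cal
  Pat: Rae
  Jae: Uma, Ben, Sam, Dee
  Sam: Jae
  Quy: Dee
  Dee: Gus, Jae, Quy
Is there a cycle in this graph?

The graph has 12 vertices, 12 edges, and 1 connected component.
Since 12 > 12 - 1, a cycle must exist; for instance Cal-Gus-Fay-Cal.

Yes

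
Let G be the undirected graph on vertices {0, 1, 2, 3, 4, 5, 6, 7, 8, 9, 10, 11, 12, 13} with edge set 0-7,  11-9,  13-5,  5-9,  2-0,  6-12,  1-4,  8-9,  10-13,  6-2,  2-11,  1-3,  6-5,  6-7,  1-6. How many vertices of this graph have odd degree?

Degrees: 0:2, 1:3, 2:3, 3:1, 4:1, 5:3, 6:5, 7:2, 8:1, 9:3, 10:1, 11:2, 12:1, 13:2
Odd-degree vertices: 1, 2, 3, 4, 5, 6, 8, 9, 10, 12.

10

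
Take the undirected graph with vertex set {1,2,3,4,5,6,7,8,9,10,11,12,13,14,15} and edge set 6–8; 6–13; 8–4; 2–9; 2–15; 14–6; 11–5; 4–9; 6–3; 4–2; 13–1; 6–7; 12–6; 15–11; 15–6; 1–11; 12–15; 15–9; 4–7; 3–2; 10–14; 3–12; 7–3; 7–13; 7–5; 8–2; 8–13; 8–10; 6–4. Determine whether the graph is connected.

Starting from 1 and exploring outward reaches every vertex (1, 13, 11, 8, 6, 7, 15, 5, 4, 2, 10, 3, 12, 14, 9); the graph is connected.

Yes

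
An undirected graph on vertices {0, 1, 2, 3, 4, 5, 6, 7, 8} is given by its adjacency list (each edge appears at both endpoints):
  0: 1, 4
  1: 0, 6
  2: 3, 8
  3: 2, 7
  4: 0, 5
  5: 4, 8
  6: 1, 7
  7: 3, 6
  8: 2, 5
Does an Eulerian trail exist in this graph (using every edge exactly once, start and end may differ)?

Yes

Degrees: 0:2, 1:2, 2:2, 3:2, 4:2, 5:2, 6:2, 7:2, 8:2
Odd-degree vertices: none (0 total).
The non-isolated vertices are connected and exactly 0 have odd degree, so an Eulerian trail exists.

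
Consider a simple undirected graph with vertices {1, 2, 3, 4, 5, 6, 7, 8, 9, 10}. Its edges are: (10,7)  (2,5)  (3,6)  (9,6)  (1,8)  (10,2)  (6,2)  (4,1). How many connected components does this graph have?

2

Component: {1, 4, 8}
Component: {2, 3, 5, 6, 7, 9, 10}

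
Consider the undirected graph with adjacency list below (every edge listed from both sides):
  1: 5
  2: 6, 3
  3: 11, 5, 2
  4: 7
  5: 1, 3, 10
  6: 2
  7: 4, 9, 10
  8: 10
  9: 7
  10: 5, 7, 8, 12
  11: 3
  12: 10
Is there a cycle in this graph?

No

The graph has 12 vertices, 11 edges, and 1 connected component.
A forest on 12 vertices with 1 component has exactly 11 edges, which matches — so no cycle.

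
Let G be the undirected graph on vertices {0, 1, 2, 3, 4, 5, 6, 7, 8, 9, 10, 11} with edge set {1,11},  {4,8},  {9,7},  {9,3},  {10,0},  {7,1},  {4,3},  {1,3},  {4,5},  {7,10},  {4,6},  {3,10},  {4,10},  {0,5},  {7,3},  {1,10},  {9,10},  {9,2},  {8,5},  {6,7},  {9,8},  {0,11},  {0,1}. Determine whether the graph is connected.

Yes

Starting from 0 and exploring outward reaches every vertex (0, 1, 5, 10, 11, 7, 3, 8, 4, 9, 6, 2); the graph is connected.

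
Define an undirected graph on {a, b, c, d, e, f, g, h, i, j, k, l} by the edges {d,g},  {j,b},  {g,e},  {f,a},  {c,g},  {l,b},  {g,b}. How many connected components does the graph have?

Component: {h}
Component: {i}
Component: {k}
Component: {a, f}
Component: {b, c, d, e, g, j, l}

5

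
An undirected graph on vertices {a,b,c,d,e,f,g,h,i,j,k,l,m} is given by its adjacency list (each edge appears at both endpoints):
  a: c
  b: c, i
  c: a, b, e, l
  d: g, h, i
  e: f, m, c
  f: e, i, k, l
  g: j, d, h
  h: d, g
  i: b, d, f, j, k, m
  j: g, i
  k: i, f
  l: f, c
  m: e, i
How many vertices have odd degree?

Degrees: a:1, b:2, c:4, d:3, e:3, f:4, g:3, h:2, i:6, j:2, k:2, l:2, m:2
Odd-degree vertices: a, d, e, g.

4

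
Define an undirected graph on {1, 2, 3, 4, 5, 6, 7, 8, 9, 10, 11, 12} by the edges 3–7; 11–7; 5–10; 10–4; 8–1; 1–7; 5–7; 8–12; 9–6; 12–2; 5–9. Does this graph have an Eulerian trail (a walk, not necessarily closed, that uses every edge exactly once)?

Degrees: 1:2, 2:1, 3:1, 4:1, 5:3, 6:1, 7:4, 8:2, 9:2, 10:2, 11:1, 12:2
Odd-degree vertices: 2, 3, 4, 5, 6, 11 (6 total).
An Eulerian trail requires 0 or 2 odd-degree vertices; here there are 6.

No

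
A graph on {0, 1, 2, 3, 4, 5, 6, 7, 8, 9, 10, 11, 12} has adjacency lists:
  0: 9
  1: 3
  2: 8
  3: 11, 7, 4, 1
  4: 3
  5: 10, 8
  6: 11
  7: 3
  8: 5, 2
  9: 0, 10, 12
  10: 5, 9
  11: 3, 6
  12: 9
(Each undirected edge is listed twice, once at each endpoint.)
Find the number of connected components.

Component: {1, 3, 4, 6, 7, 11}
Component: {0, 2, 5, 8, 9, 10, 12}

2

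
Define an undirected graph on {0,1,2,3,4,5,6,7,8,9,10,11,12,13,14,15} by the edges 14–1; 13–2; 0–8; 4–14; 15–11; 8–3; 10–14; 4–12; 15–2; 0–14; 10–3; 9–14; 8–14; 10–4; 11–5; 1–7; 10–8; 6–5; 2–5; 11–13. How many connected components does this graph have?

2

Component: {2, 5, 6, 11, 13, 15}
Component: {0, 1, 3, 4, 7, 8, 9, 10, 12, 14}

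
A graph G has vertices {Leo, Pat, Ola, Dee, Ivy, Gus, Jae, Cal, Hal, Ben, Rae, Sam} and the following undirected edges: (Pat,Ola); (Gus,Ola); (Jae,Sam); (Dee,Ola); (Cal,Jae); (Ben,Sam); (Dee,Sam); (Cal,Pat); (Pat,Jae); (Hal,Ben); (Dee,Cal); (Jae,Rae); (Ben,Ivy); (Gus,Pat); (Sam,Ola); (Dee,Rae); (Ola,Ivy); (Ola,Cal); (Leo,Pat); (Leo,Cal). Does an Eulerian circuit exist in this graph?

No

Degrees: Leo:2, Pat:5, Ola:6, Dee:4, Ivy:2, Gus:2, Jae:4, Cal:5, Hal:1, Ben:3, Rae:2, Sam:4
Vertices with odd degree: Pat, Cal, Hal, Ben. An Eulerian circuit requires all degrees even.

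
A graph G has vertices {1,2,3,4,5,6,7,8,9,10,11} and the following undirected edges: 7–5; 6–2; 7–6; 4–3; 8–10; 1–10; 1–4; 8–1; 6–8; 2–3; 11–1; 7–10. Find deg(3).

Neighbors of 3: 2, 4.

2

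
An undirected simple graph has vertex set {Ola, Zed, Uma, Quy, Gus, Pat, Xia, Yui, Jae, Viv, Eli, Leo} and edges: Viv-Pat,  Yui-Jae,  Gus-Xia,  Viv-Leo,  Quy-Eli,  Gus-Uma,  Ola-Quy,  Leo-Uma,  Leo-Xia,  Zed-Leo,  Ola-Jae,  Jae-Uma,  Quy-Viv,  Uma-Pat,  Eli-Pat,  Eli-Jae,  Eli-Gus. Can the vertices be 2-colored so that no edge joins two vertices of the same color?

Yes

A valid 2-coloring puts {Quy, Gus, Pat, Jae, Leo} on one side and {Ola, Zed, Uma, Xia, Yui, Viv, Eli} on the other; every edge crosses between the two sides.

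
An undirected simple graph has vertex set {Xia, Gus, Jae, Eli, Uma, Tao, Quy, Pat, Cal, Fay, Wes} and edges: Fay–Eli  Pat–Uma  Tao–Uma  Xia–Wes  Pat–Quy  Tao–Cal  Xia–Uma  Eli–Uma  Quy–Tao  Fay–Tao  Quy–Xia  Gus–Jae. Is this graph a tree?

The graph has 11 vertices and 12 edges.
It splits into 2 components, so it cannot be a tree.

No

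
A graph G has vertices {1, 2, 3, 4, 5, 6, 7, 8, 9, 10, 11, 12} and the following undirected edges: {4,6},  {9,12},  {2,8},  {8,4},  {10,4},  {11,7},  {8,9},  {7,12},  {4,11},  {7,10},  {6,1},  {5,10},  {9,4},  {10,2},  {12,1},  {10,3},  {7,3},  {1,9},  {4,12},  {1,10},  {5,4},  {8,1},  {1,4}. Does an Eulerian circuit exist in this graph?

Degrees: 1:6, 2:2, 3:2, 4:8, 5:2, 6:2, 7:4, 8:4, 9:4, 10:6, 11:2, 12:4
All degrees are even and the non-isolated vertices are connected — an Eulerian circuit exists.

Yes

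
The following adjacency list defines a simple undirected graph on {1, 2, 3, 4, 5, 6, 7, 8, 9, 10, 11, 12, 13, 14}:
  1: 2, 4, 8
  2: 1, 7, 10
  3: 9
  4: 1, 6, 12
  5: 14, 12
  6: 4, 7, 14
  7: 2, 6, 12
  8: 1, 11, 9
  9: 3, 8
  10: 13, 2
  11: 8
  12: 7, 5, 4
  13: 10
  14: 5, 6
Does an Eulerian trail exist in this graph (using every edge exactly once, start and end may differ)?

Degrees: 1:3, 2:3, 3:1, 4:3, 5:2, 6:3, 7:3, 8:3, 9:2, 10:2, 11:1, 12:3, 13:1, 14:2
Odd-degree vertices: 1, 2, 3, 4, 6, 7, 8, 11, 12, 13 (10 total).
With 10 odd-degree vertices (more than two), no single trail can use every edge.

No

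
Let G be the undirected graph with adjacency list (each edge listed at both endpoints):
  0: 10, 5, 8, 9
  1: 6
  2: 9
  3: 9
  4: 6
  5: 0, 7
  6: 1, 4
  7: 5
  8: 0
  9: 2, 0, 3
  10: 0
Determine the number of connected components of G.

2

Component: {1, 4, 6}
Component: {0, 2, 3, 5, 7, 8, 9, 10}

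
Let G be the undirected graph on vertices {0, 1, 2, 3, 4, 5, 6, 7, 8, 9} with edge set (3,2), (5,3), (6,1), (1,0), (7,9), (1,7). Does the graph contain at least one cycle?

No

|V| = 10, |E| = 6, number of components = 4.
Since 6 = 10 - 4, the graph is a forest and contains no cycle.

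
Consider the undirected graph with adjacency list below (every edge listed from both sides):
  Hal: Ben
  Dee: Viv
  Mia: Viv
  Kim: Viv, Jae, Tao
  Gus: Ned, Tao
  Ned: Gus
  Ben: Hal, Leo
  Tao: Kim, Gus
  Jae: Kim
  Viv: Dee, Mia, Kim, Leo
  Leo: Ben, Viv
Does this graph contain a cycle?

No

The graph has 11 vertices, 10 edges, and 1 connected component.
A forest on 11 vertices with 1 component has exactly 10 edges, which matches — so no cycle.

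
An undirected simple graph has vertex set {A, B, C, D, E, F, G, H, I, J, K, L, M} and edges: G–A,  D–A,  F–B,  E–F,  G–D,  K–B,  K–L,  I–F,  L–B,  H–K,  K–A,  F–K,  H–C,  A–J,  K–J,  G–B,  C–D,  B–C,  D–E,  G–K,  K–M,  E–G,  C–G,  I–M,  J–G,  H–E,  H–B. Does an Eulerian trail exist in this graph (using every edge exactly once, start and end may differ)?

Degrees: A:4, B:6, C:4, D:4, E:4, F:4, G:7, H:4, I:2, J:3, K:8, L:2, M:2
Odd-degree vertices: G, J (2 total).
The non-isolated vertices are connected and exactly 2 have odd degree, so an Eulerian trail exists (from G to J).

Yes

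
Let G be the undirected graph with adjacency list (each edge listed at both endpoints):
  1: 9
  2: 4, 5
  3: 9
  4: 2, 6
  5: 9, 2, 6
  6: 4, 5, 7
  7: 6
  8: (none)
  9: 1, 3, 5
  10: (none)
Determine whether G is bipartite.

Yes

A valid 2-coloring puts {2, 6, 8, 9, 10} on one side and {1, 3, 4, 5, 7} on the other; every edge crosses between the two sides.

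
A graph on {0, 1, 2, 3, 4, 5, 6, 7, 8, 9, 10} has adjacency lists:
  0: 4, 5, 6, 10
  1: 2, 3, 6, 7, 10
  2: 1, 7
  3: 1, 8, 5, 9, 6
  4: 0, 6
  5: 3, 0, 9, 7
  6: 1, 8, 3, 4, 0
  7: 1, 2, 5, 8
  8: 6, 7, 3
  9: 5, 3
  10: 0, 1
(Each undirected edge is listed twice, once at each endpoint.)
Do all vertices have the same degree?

Degrees: 0:4, 1:5, 2:2, 3:5, 4:2, 5:4, 6:5, 7:4, 8:3, 9:2, 10:2
Vertex 2 has degree 2 while 1 has degree 5, so the graph is not regular.

No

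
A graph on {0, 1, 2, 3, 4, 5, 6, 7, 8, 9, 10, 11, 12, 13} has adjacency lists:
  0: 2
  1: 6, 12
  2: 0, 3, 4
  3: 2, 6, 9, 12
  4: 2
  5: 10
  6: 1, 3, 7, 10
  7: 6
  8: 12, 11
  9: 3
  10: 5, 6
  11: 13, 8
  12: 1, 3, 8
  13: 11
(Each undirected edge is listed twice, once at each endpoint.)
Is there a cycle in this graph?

Yes

|V| = 14, |E| = 14, number of components = 1.
Since 14 > 14 - 1, a cycle must exist; for instance 3-6-1-12-3.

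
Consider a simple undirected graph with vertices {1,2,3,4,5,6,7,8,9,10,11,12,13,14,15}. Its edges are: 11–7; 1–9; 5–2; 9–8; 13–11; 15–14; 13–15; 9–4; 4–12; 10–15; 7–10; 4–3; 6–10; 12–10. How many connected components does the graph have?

2

Component: {2, 5}
Component: {1, 3, 4, 6, 7, 8, 9, 10, 11, 12, 13, 14, 15}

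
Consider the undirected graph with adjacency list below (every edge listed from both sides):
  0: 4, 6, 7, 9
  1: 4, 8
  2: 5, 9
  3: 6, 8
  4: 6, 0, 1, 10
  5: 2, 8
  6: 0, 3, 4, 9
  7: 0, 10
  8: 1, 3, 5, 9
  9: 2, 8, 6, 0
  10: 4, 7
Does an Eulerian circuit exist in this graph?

Degrees: 0:4, 1:2, 2:2, 3:2, 4:4, 5:2, 6:4, 7:2, 8:4, 9:4, 10:2
All degrees are even and the non-isolated vertices are connected — an Eulerian circuit exists.

Yes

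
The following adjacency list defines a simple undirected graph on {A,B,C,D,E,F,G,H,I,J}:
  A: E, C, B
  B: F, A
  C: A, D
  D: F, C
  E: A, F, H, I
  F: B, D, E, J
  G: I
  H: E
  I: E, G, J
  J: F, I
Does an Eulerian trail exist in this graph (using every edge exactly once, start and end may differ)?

Degrees: A:3, B:2, C:2, D:2, E:4, F:4, G:1, H:1, I:3, J:2
Odd-degree vertices: A, G, H, I (4 total).
An Eulerian trail requires 0 or 2 odd-degree vertices; here there are 4.

No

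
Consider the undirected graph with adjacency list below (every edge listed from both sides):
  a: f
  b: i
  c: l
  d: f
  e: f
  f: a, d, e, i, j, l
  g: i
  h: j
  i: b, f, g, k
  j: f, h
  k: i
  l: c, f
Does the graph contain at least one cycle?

No

|V| = 12, |E| = 11, number of components = 1.
A forest on 12 vertices with 1 component has exactly 11 edges, which matches — so no cycle.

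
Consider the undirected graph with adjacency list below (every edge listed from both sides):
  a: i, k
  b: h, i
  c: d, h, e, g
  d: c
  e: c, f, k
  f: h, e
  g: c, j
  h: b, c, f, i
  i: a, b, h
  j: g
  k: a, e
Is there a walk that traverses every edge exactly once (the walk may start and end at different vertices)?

No

Degrees: a:2, b:2, c:4, d:1, e:3, f:2, g:2, h:4, i:3, j:1, k:2
Odd-degree vertices: d, e, i, j (4 total).
An Eulerian trail requires 0 or 2 odd-degree vertices; here there are 4.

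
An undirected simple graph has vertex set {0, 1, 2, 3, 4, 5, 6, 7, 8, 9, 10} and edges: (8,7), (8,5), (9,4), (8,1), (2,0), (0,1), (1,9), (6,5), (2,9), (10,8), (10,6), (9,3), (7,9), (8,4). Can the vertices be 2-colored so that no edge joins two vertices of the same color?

Yes

Partition the vertices as {1, 2, 3, 4, 5, 7, 10} vs {0, 6, 8, 9}. Each listed edge has one endpoint in each part, so the graph is bipartite.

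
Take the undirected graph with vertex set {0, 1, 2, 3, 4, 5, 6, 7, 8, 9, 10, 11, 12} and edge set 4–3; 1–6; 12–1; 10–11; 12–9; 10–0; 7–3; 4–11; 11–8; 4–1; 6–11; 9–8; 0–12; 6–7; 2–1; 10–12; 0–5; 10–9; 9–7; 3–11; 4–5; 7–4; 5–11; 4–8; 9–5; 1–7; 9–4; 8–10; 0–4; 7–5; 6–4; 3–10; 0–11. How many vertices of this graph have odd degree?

Degrees: 0:5, 1:5, 2:1, 3:4, 4:9, 5:5, 6:4, 7:6, 8:4, 9:6, 10:6, 11:7, 12:4
Odd-degree vertices: 0, 1, 2, 4, 5, 11.

6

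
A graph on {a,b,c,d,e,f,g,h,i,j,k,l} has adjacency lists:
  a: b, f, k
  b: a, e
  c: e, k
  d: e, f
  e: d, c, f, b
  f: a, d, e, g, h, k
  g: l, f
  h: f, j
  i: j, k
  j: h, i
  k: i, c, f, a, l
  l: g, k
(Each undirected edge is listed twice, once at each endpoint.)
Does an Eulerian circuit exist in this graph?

No

Degrees: a:3, b:2, c:2, d:2, e:4, f:6, g:2, h:2, i:2, j:2, k:5, l:2
Vertices with odd degree: a, k. An Eulerian circuit requires all degrees even.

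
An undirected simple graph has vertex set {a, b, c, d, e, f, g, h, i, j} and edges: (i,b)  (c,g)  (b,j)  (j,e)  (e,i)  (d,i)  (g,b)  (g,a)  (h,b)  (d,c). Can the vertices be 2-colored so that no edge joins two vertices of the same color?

No

The cycle b-g-c-d-i-b has length 5, which is odd, so the graph is not bipartite.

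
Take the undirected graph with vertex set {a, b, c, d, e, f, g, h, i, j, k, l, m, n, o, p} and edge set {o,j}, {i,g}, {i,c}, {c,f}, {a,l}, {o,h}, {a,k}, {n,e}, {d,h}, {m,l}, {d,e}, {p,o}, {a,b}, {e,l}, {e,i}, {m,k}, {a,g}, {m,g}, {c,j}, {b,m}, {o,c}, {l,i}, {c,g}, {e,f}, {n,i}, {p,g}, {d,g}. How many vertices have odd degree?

Degrees: a:4, b:2, c:5, d:3, e:5, f:2, g:6, h:2, i:5, j:2, k:2, l:4, m:4, n:2, o:4, p:2
Odd-degree vertices: c, d, e, i.

4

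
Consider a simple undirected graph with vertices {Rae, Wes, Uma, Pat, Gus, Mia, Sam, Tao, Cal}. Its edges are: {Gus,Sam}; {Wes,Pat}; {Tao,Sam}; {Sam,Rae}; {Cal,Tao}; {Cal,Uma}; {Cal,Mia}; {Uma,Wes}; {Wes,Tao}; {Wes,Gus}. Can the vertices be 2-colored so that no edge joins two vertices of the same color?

Partition the vertices as {Wes, Sam, Cal} vs {Rae, Uma, Pat, Gus, Mia, Tao}. Each listed edge has one endpoint in each part, so the graph is bipartite.

Yes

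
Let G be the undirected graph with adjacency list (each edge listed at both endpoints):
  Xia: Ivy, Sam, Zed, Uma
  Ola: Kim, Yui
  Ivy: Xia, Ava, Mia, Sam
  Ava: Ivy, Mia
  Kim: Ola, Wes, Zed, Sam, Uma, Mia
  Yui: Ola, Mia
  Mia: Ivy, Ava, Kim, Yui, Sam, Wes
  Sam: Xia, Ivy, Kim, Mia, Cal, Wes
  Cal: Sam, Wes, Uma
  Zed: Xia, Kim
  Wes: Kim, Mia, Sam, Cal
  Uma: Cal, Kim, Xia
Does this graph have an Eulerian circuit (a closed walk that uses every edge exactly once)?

Degrees: Xia:4, Ola:2, Ivy:4, Ava:2, Kim:6, Yui:2, Mia:6, Sam:6, Cal:3, Zed:2, Wes:4, Uma:3
Vertices with odd degree: Cal, Uma. An Eulerian circuit requires all degrees even.

No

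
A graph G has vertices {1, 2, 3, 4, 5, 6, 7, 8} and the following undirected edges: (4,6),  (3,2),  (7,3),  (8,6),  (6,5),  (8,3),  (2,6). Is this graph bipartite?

Yes

Partition the vertices as {1, 3, 6} vs {2, 4, 5, 7, 8}. Each listed edge has one endpoint in each part, so the graph is bipartite.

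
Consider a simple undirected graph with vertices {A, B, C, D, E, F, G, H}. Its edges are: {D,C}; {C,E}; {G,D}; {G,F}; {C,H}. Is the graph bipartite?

Yes

Partition the vertices as {A, B, D, E, F, H} vs {C, G}. Each listed edge has one endpoint in each part, so the graph is bipartite.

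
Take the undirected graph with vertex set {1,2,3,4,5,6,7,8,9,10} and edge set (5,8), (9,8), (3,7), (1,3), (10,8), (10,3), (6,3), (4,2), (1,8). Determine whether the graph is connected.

Component: {2, 4}
Component: {1, 3, 5, 6, 7, 8, 9, 10}
There are 2 separate components, so the graph is not connected.

No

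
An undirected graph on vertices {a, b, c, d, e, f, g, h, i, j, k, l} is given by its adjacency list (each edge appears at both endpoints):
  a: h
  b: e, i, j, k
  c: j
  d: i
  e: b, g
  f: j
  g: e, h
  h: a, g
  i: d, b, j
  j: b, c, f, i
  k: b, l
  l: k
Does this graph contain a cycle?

|V| = 12, |E| = 12, number of components = 1.
One cycle is b-j-i-b.

Yes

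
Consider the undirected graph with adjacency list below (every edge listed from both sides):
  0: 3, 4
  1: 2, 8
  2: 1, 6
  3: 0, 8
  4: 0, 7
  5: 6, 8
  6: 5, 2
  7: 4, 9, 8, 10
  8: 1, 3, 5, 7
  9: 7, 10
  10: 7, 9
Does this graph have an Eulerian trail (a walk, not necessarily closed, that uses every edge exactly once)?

Degrees: 0:2, 1:2, 2:2, 3:2, 4:2, 5:2, 6:2, 7:4, 8:4, 9:2, 10:2
Odd-degree vertices: none (0 total).
The non-isolated vertices are connected and exactly 0 have odd degree, so an Eulerian trail exists.

Yes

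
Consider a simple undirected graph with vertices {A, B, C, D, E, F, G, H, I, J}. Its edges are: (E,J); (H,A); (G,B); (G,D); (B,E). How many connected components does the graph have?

Component: {C}
Component: {F}
Component: {I}
Component: {A, H}
Component: {B, D, E, G, J}

5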